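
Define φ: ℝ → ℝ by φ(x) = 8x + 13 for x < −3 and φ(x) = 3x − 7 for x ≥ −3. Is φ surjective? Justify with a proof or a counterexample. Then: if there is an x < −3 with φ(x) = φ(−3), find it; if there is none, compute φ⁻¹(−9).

-29/8

Both pieces are strictly increasing (slopes 8 and 3), so each is injective on its own interval.
The left piece maps (−∞, −3) onto (−∞, −11); the right piece maps [−3, ∞) onto [−16, ∞).
The union (−∞, −11) ∪ [−16, ∞) covers ℝ, so φ is surjective.
For the follow-up: the images overlap, so an x < −3 with φ(x) = φ(−3) exists. φ(−3) = −16; solving 8x + 13 = −16 for x < −3 gives x = (−16 − 13)/8 = −29/8.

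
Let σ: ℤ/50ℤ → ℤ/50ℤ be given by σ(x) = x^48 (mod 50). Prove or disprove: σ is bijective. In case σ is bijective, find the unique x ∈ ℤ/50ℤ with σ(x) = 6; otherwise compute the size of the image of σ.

σ(1) = 1^48 = 1.
σ(7): Repeated squaring mod 50: 7^1 ≡ 7, 7^2 ≡ 7² = 49, 7^4 ≡ 49² = 2401 ≡ 1, 7^8 ≡ 1² = 1, 7^16 ≡ 1² = 1, 7^32 ≡ 1² = 1. Since 48 = 32 + 16, 7^48 ≡ 1·1: 1·1 = 1. So 7^48 ≡ 1 (mod 50).
So σ(1) = σ(7) = 1 while 1 ≠ 7, hence σ is not injective, hence not bijective.
Since σ is not bijective, we determine |image(σ)|. Computing x^48 mod 50 for each x (by repeated squaring, reducing mod 50 at every step), the values σ(0), σ(1), …, σ(49) are: 0, 1, 6, 11, 36, 25, 16, 1, 16, 21, 0, 31, 46, 21, 6, 25, 46, 41, 26, 41, 0, 11, 36, 31, 26, 25, 26, 31, 36, 11, 0, 41, 26, 41, 46, 25, 6, 21, 46, 31, 0, 21, 16, 1, 16, 25, 36, 11, 6, 1.
The distinct values are {0, 1, 6, 11, 16, 21, 25, 26, 31, 36, 41, 46}; there are 12 of them.

12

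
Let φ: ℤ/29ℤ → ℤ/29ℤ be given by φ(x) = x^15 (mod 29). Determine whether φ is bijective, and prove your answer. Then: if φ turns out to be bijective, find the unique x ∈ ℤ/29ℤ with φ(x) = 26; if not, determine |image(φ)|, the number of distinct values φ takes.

Since 29 is prime, the nonzero elements of ℤ/29ℤ form a cyclic group of order 28.
As gcd(15, 28) = 1, raising to the 15th power is a bijection on this group: if x_1^15 ≡ x_2^15 then (x_1x_2^{−1})^15 = 1, and the only element of order dividing gcd(15, 28) = 1 is 1, so x_1 = x_2.
With φ(0) = 0 this makes φ injective on all of ℤ/29ℤ, hence bijective (finite equal-size domain and codomain). In particular φ is bijective.
Since φ is bijective, we find the preimage of 26. The inverse of x ↦ x^15 on (ℤ/29ℤ)^× is x ↦ x^15, because 15·15 = 225 = 8·28 + 1 ≡ 1 (mod 28) and x^{28} = 1 for x ≠ 0 (Fermat). So φ⁻¹(26) = 26^15 mod 29.
Repeated squaring mod 29: 26^1 ≡ 26, 26^2 ≡ 26² = 676 ≡ 9, 26^4 ≡ 9² = 81 ≡ 23, 26^8 ≡ 23² = 529 ≡ 7. Since 15 = 8 + 4 + 2 + 1, 26^15 ≡ 7·23·9·26: 7·23 = 161 ≡ 16, then 16·9 = 144 ≡ 28, then 28·26 = 728 ≡ 3. So 26^15 ≡ 3 (mod 29).
Hence φ⁻¹(26) = 3.

3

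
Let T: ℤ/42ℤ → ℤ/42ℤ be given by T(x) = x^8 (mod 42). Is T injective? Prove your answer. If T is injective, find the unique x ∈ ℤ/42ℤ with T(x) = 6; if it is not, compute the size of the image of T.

T(4): Repeated squaring mod 42: 4^1 ≡ 4, 4^2 ≡ 4² = 16, 4^4 ≡ 16² = 256 ≡ 4, 4^8 ≡ 4² = 16. So 4^8 ≡ 16 (mod 42).
T(10): Repeated squaring mod 42: 10^1 ≡ 10, 10^2 ≡ 10² = 100 ≡ 16, 10^4 ≡ 16² = 256 ≡ 4, 10^8 ≡ 4² = 16. So 10^8 ≡ 16 (mod 42).
So T(4) = T(10) = 16 while 4 ≠ 10, so T is not injective.
Since T is not injective, we determine |image(T)|. Computing x^8 mod 42 for each x (by repeated squaring, reducing mod 42 at every step), the values T(0), T(1), …, T(41) are: 0, 1, 4, 9, 16, 25, 36, 7, 22, 39, 16, 37, 18, 1, 28, 15, 4, 37, 30, 25, 22, 21, 22, 25, 30, 37, 4, 15, 28, 1, 18, 37, 16, 39, 22, 7, 36, 25, 16, 9, 4, 1.
The distinct values are {0, 1, 4, 7, 9, 15, 16, 18, 21, 22, 25, 28, 30, 36, 37, 39}; there are 16 of them.

16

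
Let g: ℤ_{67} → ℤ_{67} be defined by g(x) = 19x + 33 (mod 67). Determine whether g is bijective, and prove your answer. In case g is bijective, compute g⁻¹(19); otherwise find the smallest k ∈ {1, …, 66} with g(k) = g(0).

31

Suppose g(s) = g(t) in ℤ_{67}. Then 19s + 33 ≡ 19t + 33 (mod 67), therefore 19(s − t) ≡ 0 (mod 67).
Since gcd(19, 67) = 1, 19 is invertible modulo 67, thus s − t ≡ 0 (mod 67), i.e. s = t.
We now compute 19⁻¹ mod 67 explicitly. Euclid's algorithm: 67 = 3·19 + 10, 19 = 1·10 + 9, 10 = 1·9 + 1; back-substituting gives 1 = 60·19 − 17·67, so 19⁻¹ ≡ 60 (mod 67).
Then y ↦ 60(y − 33) is a two-sided inverse to g, so every y ∈ ℤ_{67} has a preimage.
Therefore g is bijective.
Since g is bijective, we find g⁻¹(19): we need 19x ≡ 19 − 33 ≡ 53 (mod 67). Using 19⁻¹ = 60: x ≡ 60·53 = 3180 = 47·67 + 31, so x = 31.
Check: g(31) = 19·31 + 33 = 622 = 9·67 + 19 ≡ 19 (mod 67).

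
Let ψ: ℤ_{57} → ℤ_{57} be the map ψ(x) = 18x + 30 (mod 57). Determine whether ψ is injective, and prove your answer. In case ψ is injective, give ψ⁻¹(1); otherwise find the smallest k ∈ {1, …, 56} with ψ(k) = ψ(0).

By definition, ψ is injective if ψ(u) = ψ(v) implies u = v.
We have gcd(18, 57) = 3 > 1. Taking u = 0 and v = 19: ψ(0) = 30 and ψ(19) = 18·19 + 30 = 372 ≡ 30 (mod 57).
So ψ(0) = ψ(19) while 0 ≠ 19, hence ψ is not injective.
Since ψ is not injective, we find the least positive k with ψ(k) = ψ(0): this means 18k ≡ 0 (mod 57), i.e. 57 ∣ 18k. Since gcd(18, 57) = 3, dividing through by 3 this holds exactly when 19 ∣ 6k, and as gcd(6, 19) = 1, exactly when 19 ∣ k.
The smallest positive such k is 19.

19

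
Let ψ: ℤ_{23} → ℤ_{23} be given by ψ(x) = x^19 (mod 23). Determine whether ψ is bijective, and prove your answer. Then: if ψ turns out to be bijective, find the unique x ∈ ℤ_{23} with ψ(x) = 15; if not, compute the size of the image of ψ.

11

Since 23 is prime, the nonzero elements of ℤ_{23} form a cyclic group of order 22.
As gcd(19, 22) = 1, raising to the 19th power is a bijection on this group: if s^19 ≡ t^19 then (st^{−1})^19 = 1, and the only element of order dividing gcd(19, 22) = 1 is 1, so s = t.
With ψ(0) = 0 this makes ψ injective on all of ℤ_{23}, hence bijective (finite equal-size domain and codomain). In particular ψ is bijective.
Since ψ is bijective, we find the preimage of 15. The inverse of x ↦ x^19 on (ℤ_{23})^× is x ↦ x^7, because 19·7 = 133 = 6·22 + 1 ≡ 1 (mod 22) and x^{22} = 1 for x ≠ 0 (Fermat). So ψ⁻¹(15) = 15^7 mod 23.
Repeated squaring mod 23: 15^1 ≡ 15, 15^2 ≡ 15² = 225 ≡ 18, 15^4 ≡ 18² = 324 ≡ 2. Since 7 = 4 + 2 + 1, 15^7 ≡ 2·18·15: 2·18 = 36 ≡ 13, then 13·15 = 195 ≡ 11. So 15^7 ≡ 11 (mod 23).
Hence ψ⁻¹(15) = 11.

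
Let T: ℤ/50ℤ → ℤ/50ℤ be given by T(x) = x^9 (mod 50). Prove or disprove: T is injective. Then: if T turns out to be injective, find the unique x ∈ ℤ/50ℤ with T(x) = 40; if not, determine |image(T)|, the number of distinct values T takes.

T(0) = 0^9 = 0.
T(10): Repeated squaring mod 50: 10^1 ≡ 10, 10^2 ≡ 10² = 100 ≡ 0, 10^4 ≡ 0² = 0, 10^8 ≡ 0² = 0. Since 9 = 8 + 1, 10^9 ≡ 0·10: 0·10 = 0. So 10^9 ≡ 0 (mod 50).
So T(0) = T(10) = 0 while 0 ≠ 10, so T is not injective.
Since T is not injective, we determine |image(T)|. Computing x^9 mod 50 for each x (by repeated squaring, reducing mod 50 at every step), the values T(0), T(1), …, T(49) are: 0, 1, 12, 33, 44, 25, 46, 7, 28, 39, 0, 41, 2, 23, 34, 25, 36, 47, 18, 29, 0, 31, 42, 13, 24, 25, 26, 37, 8, 19, 0, 21, 32, 3, 14, 25, 16, 27, 48, 9, 0, 11, 22, 43, 4, 25, 6, 17, 38, 49.
The distinct values are {0, 1, 2, 3, 4, 6, 7, 8, 9, 11, 12, 13, 14, 16, 17, 18, 19, 21, 22, 23, 24, 25, 26, 27, 28, 29, 31, 32, 33, 34, 36, 37, 38, 39, 41, 42, 43, 44, 46, 47, 48, 49}; there are 42 of them.

42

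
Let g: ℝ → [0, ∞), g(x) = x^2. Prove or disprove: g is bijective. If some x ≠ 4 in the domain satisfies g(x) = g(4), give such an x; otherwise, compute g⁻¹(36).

g(4) = 16 = (−4)^2 = g(−4) (since 2 is even), with 4 ≠ −4. So g is not injective, hence not bijective.
For the follow-up, such an x exists: taking x = −4 ∈ ℝ gives g(−4) = 16 = g(4) with −4 ≠ 4.

-4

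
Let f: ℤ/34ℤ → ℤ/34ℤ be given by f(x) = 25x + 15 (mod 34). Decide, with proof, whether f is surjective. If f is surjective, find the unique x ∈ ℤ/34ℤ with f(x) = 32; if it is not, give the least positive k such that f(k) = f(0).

Recall that f is surjective if every y in the codomain equals f(x) for some x in the domain.
Since gcd(25, 34) = 1, 25 is invertible modulo 34. Euclid's algorithm: 34 = 1·25 + 9, 25 = 2·9 + 7, 9 = 1·7 + 2, 7 = 3·2 + 1; back-substituting gives 1 = 15·25 − 11·34, so 25⁻¹ ≡ 15 (mod 34).
Then y ↦ 15(y − 15) is a two-sided inverse to f, so every y ∈ ℤ/34ℤ has a preimage.
Therefore f is surjective.
Since f is surjective, we find f⁻¹(32): we need 25x ≡ 32 − 15 ≡ 17 (mod 34). Using 25⁻¹ = 15: x ≡ 15·17 = 255 = 7·34 + 17, so x = 17.
Check: f(17) = 25·17 + 15 = 440 = 12·34 + 32 ≡ 32 (mod 34).

17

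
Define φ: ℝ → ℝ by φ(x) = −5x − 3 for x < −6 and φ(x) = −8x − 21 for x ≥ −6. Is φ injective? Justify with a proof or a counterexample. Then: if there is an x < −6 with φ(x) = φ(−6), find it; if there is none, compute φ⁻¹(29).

-32/5

Both pieces are strictly decreasing (slopes −5 and −8), so each is injective on its own interval.
The left piece maps (−∞, −6) onto (27, ∞); the right piece maps [−6, ∞) onto (−∞, 27].
These images are disjoint, so no value is attained by both pieces. Hence φ is injective.
Because the two images are disjoint, no x < −6 has φ(x) = φ(−6), so we compute φ⁻¹(29): 29 lies in (27, ∞), so solve −5x − 3 = 29: x = (29 + 3)/(−5) = −32/5.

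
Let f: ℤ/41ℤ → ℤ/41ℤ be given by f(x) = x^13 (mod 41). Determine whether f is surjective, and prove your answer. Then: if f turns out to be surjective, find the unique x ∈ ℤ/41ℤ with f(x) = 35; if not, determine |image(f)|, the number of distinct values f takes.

Since 41 is prime, the nonzero elements of ℤ/41ℤ form a cyclic group of order 40.
As gcd(13, 40) = 1, raising to the 13th power is a bijection on this group: if a^13 ≡ b^13 then (ab^{−1})^13 = 1, and the only element of order dividing gcd(13, 40) = 1 is 1, so a = b.
With f(0) = 0 this makes f injective on all of ℤ/41ℤ, hence bijective (finite equal-size domain and codomain). In particular f is surjective.
Since f is surjective, we find the preimage of 35. The inverse of x ↦ x^13 on (ℤ/41ℤ)^× is x ↦ x^37, because 13·37 = 481 = 12·40 + 1 ≡ 1 (mod 40) and x^{40} = 1 for x ≠ 0 (Fermat). So f⁻¹(35) = 35^37 mod 41.
Repeated squaring mod 41: 35^1 ≡ 35, 35^2 ≡ 35² = 1225 ≡ 36, 35^4 ≡ 36² = 1296 ≡ 25, 35^8 ≡ 25² = 625 ≡ 10, 35^16 ≡ 10² = 100 ≡ 18, 35^32 ≡ 18² = 324 ≡ 37. Since 37 = 32 + 4 + 1, 35^37 ≡ 37·25·35: 37·25 = 925 ≡ 23, then 23·35 = 805 ≡ 26. So 35^37 ≡ 26 (mod 41).
Hence f⁻¹(35) = 26.

26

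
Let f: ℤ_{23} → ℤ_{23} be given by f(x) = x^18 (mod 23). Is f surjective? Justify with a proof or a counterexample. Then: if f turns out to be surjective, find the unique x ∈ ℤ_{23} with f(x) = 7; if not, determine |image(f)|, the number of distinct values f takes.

f(11): Repeated squaring mod 23: 11^1 ≡ 11, 11^2 ≡ 11² = 121 ≡ 6, 11^4 ≡ 6² = 36 ≡ 13, 11^8 ≡ 13² = 169 ≡ 8, 11^16 ≡ 8² = 64 ≡ 18. Since 18 = 16 + 2, 11^18 ≡ 18·6: 18·6 = 108 ≡ 16. So 11^18 ≡ 16 (mod 23).
f(12): Repeated squaring mod 23: 12^1 ≡ 12, 12^2 ≡ 12² = 144 ≡ 6, 12^4 ≡ 6² = 36 ≡ 13, 12^8 ≡ 13² = 169 ≡ 8, 12^16 ≡ 8² = 64 ≡ 18. Since 18 = 16 + 2, 12^18 ≡ 18·6: 18·6 = 108 ≡ 16. So 12^18 ≡ 16 (mod 23).
So f(11) = f(12) = 16 while 11 ≠ 12, thus f is not injective.
A non-injective map from the 23-element set ℤ_{23} to itself takes at most 22 distinct values, so it cannot be surjective. Therefore f is not surjective.
Since f is not surjective, we determine |image(f)|. Computing x^18 mod 23 for each x (by repeated squaring, reducing mod 23 at every step), the values f(0), f(1), …, f(22) are: 0, 1, 13, 2, 8, 6, 3, 18, 12, 4, 9, 16, 16, 9, 4, 12, 18, 3, 6, 8, 2, 13, 1.
The distinct values are {0, 1, 2, 3, 4, 6, 8, 9, 12, 13, 16, 18}; there are 12 of them.

12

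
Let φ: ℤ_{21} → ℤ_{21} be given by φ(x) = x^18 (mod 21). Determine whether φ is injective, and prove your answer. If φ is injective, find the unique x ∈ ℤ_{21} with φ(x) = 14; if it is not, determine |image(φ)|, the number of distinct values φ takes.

4

φ(1) = 1^18 = 1.
φ(2): Repeated squaring mod 21: 2^1 ≡ 2, 2^2 ≡ 2² = 4, 2^4 ≡ 4² = 16, 2^8 ≡ 16² = 256 ≡ 4, 2^16 ≡ 4² = 16. Since 18 = 16 + 2, 2^18 ≡ 16·4: 16·4 = 64 ≡ 1. So 2^18 ≡ 1 (mod 21).
So φ(1) = φ(2) = 1 while 1 ≠ 2, so φ is not injective.
Since φ is not injective, we determine |image(φ)|. Computing x^18 mod 21 for each x (by repeated squaring, reducing mod 21 at every step), the values φ(0), φ(1), …, φ(20) are: 0, 1, 1, 15, 1, 1, 15, 7, 1, 15, 1, 1, 15, 1, 7, 15, 1, 1, 15, 1, 1.
The distinct values are {0, 1, 7, 15}; there are 4 of them.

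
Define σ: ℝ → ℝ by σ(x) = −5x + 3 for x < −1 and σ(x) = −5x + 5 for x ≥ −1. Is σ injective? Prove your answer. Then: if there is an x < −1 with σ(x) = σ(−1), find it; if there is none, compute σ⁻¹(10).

-7/5

Both pieces are strictly decreasing (slopes −5 and −5), so each is injective on its own interval.
The left piece maps (−∞, −1) onto (8, ∞); the right piece maps [−1, ∞) onto (−∞, 10].
These images overlap. In particular σ(−1) = 10 (right piece), and solving −5x + 3 = 10 on the left piece gives x = −7/5 < −1.
So σ(−7/5) = σ(−1) with −7/5 ≠ −1, and σ is not injective. This x = −7/5 is the requested value below −1.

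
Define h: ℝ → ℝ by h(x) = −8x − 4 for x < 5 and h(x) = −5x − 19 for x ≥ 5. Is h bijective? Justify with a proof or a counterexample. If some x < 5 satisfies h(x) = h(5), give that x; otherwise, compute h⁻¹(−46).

27/5

Both pieces are strictly decreasing (slopes −8 and −5), so each is injective on its own interval.
The left piece maps (−∞, 5) onto (−44, ∞); the right piece maps [5, ∞) onto (−∞, −44].
Since −44 = −44, the images partition ℝ: h is injective and surjective, hence bijective.
Because the two images are disjoint, no x < 5 has h(x) = h(5), so we compute h⁻¹(−46): −46 lies in (−∞, −44], so solve −5x − 19 = −46: x = (−46 + 19)/(−5) = 27/5.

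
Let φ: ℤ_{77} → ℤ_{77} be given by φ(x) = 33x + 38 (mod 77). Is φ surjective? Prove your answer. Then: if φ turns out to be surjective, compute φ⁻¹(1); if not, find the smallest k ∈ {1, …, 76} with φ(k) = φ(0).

7

Recall: surjectivity means every element of the codomain has a preimage under φ.
Since gcd(33, 77) = 11, we have 33x ≡ 0 (mod 11) for all x, so φ(x) ≡ 5 (mod 11).
But 0 ≢ 5 (mod 11), so 0 ∈ ℤ_{77} has no preimage. So φ is not surjective.
Since φ is not surjective, we find the least positive k with φ(k) = φ(0): this means 33k ≡ 0 (mod 77), i.e. 77 ∣ 33k. Since gcd(33, 77) = 11, dividing through by 11 this holds exactly when 7 ∣ 3k, and as gcd(3, 7) = 1, exactly when 7 ∣ k.
The smallest positive such k is 7.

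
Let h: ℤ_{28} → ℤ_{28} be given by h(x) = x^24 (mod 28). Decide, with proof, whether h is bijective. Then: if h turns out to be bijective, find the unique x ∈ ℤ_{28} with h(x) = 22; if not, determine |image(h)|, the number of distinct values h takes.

h(1) = 1^24 = 1.
h(3): Repeated squaring mod 28: 3^1 ≡ 3, 3^2 ≡ 3² = 9, 3^4 ≡ 9² = 81 ≡ 25, 3^8 ≡ 25² = 625 ≡ 9, 3^16 ≡ 9² = 81 ≡ 25. Since 24 = 16 + 8, 3^24 ≡ 25·9: 25·9 = 225 ≡ 1. So 3^24 ≡ 1 (mod 28).
So h(1) = h(3) = 1 while 1 ≠ 3, so h is not injective, hence not bijective.
Since h is not bijective, we determine |image(h)|. Computing x^24 mod 28 for each x (by repeated squaring, reducing mod 28 at every step), the values h(0), h(1), …, h(27) are: 0, 1, 8, 1, 8, 1, 8, 21, 8, 1, 8, 1, 8, 1, 0, 1, 8, 1, 8, 1, 8, 21, 8, 1, 8, 1, 8, 1.
The distinct values are {0, 1, 8, 21}; there are 4 of them.

4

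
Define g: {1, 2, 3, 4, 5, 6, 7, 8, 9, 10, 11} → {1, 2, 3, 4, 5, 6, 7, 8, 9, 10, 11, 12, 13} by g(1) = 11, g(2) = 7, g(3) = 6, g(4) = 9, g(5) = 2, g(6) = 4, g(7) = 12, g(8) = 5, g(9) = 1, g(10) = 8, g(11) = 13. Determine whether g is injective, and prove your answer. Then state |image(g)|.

11

The values g(1), …, g(11) are 11, 7, 6, 9, 2, 4, 12, 5, 1, 8, 13 — all distinct.
So g(a) = g(b) only when a = b, and g is injective.
The image of g is {1, 2, 4, 5, 6, 7, 8, 9, 11, 12, 13}, which has 11 elements.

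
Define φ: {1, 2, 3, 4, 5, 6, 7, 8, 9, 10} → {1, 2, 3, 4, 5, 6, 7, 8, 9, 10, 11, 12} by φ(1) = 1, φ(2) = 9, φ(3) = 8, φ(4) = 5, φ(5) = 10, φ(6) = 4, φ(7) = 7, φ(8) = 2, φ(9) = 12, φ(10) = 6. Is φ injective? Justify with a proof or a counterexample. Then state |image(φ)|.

The values φ(1), …, φ(10) are 1, 9, 8, 5, 10, 4, 7, 2, 12, 6 — all distinct.
So φ(a) = φ(b) only when a = b, and φ is injective.
The image of φ is {1, 2, 4, 5, 6, 7, 8, 9, 10, 12}, which has 10 elements.

10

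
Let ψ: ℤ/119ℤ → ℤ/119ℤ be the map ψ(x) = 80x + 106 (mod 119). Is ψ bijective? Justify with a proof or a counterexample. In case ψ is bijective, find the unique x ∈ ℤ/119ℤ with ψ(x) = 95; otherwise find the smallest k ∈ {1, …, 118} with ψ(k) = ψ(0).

43

Suppose ψ(x_1) = ψ(x_2) in ℤ/119ℤ. Then 80x_1 + 106 ≡ 80x_2 + 106 (mod 119), therefore 80(x_1 − x_2) ≡ 0 (mod 119).
Since gcd(80, 119) = 1, 80 is invertible modulo 119, thus x_1 − x_2 ≡ 0 (mod 119), i.e. x_1 = x_2.
We now compute 80⁻¹ mod 119 explicitly. Euclid's algorithm: 119 = 1·80 + 39, 80 = 2·39 + 2, 39 = 19·2 + 1; back-substituting gives 1 = 61·80 − 41·119, so 80⁻¹ ≡ 61 (mod 119).
For any y ∈ ℤ/119ℤ, x = 61(y − 106) mod 119 satisfies ψ(x) = 80·61(y − 106) + 106 ≡ y (since 80·61 ≡ 1 mod 119). So every y has a preimage.
Thus ψ is bijective.
Since ψ is bijective, we compute ψ⁻¹(95): solve 80x + 106 ≡ 95 (mod 119), i.e. 80x ≡ 108 (mod 119).
Multiplying by 80⁻¹ = 61 gives x ≡ 61·108 = 6588 = 55·119 + 43 ≡ 43 (mod 119).
Check: ψ(43) = 80·43 + 106 = 3546 = 29·119 + 95 ≡ 95 (mod 119).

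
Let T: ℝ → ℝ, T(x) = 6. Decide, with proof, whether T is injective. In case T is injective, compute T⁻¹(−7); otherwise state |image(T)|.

T(0) = 6 = T(1) with 0 ≠ 1, so T is not injective.
Since T is not injective, we state |image(T)|: the image of T is {6}, which has 1 element.

1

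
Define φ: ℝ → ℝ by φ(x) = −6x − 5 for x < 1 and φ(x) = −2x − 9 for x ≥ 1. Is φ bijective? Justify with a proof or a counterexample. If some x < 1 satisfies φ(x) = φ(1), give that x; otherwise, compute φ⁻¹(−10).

5/6

Both pieces are strictly decreasing (slopes −6 and −2), so each is injective on its own interval.
The left piece maps (−∞, 1) onto (−11, ∞); the right piece maps [1, ∞) onto (−∞, −11].
Since −11 = −11, the images partition ℝ: φ is injective and surjective, hence bijective.
Because the two images are disjoint, no x < 1 has φ(x) = φ(1), so we compute φ⁻¹(−10): −10 lies in (−11, ∞), so solve −6x − 5 = −10: x = (−10 + 5)/(−6) = 5/6.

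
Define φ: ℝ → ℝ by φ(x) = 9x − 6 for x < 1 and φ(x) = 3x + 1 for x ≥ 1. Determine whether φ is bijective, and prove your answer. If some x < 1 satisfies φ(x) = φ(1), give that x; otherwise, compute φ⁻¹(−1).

5/9

Both pieces are strictly increasing (slopes 9 and 3), so each is injective on its own interval.
The left piece maps (−∞, 1) onto (−∞, 3); the right piece maps [1, ∞) onto [4, ∞).
The images leave a gap (3 has no preimage), so φ is not surjective, hence not bijective.
Because the two images are disjoint, no x < 1 has φ(x) = φ(1), so we compute φ⁻¹(−1): −1 lies in (−∞, 3), so solve 9x − 6 = −1: x = (−1 + 6)/9 = 5/9.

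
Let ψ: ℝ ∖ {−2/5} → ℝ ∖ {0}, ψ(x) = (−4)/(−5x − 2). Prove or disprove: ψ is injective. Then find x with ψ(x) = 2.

0

Suppose ψ(a) = ψ(b). Cross-multiplying: (−4)(−5b − 2) = (−4)(−5a − 2).
Expanding both sides and cancelling the symmetric terms leaves −20·(a − b) = 0. Since −20 ≠ 0, a = b. Therefore ψ is injective.
Solving ψ(x) = 2: cross-multiplying gives −4 = 2(−5x − 2), which rearranges to 10x = 0, so x = 0.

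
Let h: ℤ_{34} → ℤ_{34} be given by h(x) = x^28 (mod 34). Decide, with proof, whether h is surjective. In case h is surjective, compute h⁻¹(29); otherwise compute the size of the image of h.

10

h(3): Repeated squaring mod 34: 3^1 ≡ 3, 3^2 ≡ 3² = 9, 3^4 ≡ 9² = 81 ≡ 13, 3^8 ≡ 13² = 169 ≡ 33, 3^16 ≡ 33² = 1089 ≡ 1. Since 28 = 16 + 8 + 4, 3^28 ≡ 1·33·13: 1·33 = 33, then 33·13 = 429 ≡ 21. So 3^28 ≡ 21 (mod 34).
h(5): Repeated squaring mod 34: 5^1 ≡ 5, 5^2 ≡ 5² = 25, 5^4 ≡ 25² = 625 ≡ 13, 5^8 ≡ 13² = 169 ≡ 33, 5^16 ≡ 33² = 1089 ≡ 1. Since 28 = 16 + 8 + 4, 5^28 ≡ 1·33·13: 1·33 = 33, then 33·13 = 429 ≡ 21. So 5^28 ≡ 21 (mod 34).
So h(3) = h(5) = 21 while 3 ≠ 5, thus h is not injective.
A non-injective map from the 34-element set ℤ_{34} to itself takes at most 33 distinct values, so it cannot be surjective. So h is not surjective.
Since h is not surjective, we determine |image(h)|. Computing x^28 mod 34 for each x (by repeated squaring, reducing mod 34 at every step), the values h(0), h(1), …, h(33) are: 0, 1, 16, 21, 18, 21, 30, 13, 16, 33, 30, 13, 4, 1, 4, 33, 18, 17, 18, 33, 4, 1, 4, 13, 30, 33, 16, 13, 30, 21, 18, 21, 16, 1.
The distinct values are {0, 1, 4, 13, 16, 17, 18, 21, 30, 33}; there are 10 of them.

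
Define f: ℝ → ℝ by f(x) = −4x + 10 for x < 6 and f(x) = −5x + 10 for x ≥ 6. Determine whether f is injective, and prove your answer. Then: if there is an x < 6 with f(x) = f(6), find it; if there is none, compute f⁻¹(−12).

Both pieces are strictly decreasing (slopes −4 and −5), so each is injective on its own interval.
The left piece maps (−∞, 6) onto (−14, ∞); the right piece maps [6, ∞) onto (−∞, −20].
These images are disjoint, so no value is attained by both pieces. Hence f is injective.
Because the two images are disjoint, no x < 6 has f(x) = f(6), so we compute f⁻¹(−12): −12 lies in (−14, ∞), so solve −4x + 10 = −12: x = (−12 − 10)/(−4) = 11/2.

11/2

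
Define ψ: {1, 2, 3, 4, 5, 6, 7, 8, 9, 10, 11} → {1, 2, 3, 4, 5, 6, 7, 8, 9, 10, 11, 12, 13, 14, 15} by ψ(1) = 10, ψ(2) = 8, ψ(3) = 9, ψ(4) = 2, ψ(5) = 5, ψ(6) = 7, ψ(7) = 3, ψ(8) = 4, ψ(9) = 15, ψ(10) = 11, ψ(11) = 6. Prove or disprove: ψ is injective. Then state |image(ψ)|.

The values ψ(1), …, ψ(11) are 10, 8, 9, 2, 5, 7, 3, 4, 15, 11, 6 — all distinct.
So ψ(a) = ψ(b) only when a = b, and ψ is injective.
The image of ψ is {2, 3, 4, 5, 6, 7, 8, 9, 10, 11, 15}, which has 11 elements.

11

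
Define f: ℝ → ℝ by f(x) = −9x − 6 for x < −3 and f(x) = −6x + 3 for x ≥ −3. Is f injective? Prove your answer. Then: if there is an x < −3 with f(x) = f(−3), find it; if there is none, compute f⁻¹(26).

-32/9

Both pieces are strictly decreasing (slopes −9 and −6), so each is injective on its own interval.
The left piece maps (−∞, −3) onto (21, ∞); the right piece maps [−3, ∞) onto (−∞, 21].
These images are disjoint, so no value is attained by both pieces. Therefore f is injective.
Because the two images are disjoint, no x < −3 has f(x) = f(−3), so we compute f⁻¹(26): 26 lies in (21, ∞), so solve −9x − 6 = 26: x = (26 + 6)/(−9) = −32/9.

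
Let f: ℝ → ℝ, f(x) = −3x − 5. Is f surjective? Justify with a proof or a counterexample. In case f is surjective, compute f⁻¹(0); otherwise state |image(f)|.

-5/3

For any y ∈ ℝ, x = (y + 5)/(−3) satisfies f(x) = y.
Therefore f is surjective.
Since f is surjective, we compute f⁻¹(0) = (0 + 5)/(−3) = −5/3.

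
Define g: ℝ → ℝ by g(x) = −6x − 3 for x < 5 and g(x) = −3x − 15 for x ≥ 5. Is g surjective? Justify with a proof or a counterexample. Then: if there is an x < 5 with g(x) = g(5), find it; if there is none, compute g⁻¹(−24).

Both pieces are strictly decreasing (slopes −6 and −3), so each is injective on its own interval.
The left piece maps (−∞, 5) onto (−33, ∞); the right piece maps [5, ∞) onto (−∞, −30].
The union (−33, ∞) ∪ (−∞, −30] covers ℝ, so g is surjective.
For the follow-up: the images overlap, so an x < 5 with g(x) = g(5) exists. g(5) = −30; solving −6x − 3 = −30 for x < 5 gives x = (−30 + 3)/(−6) = 9/2.

9/2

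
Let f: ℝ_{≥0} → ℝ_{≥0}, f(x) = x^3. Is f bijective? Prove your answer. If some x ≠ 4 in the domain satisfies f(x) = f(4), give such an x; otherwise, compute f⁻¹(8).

On ℝ_{≥0}, x ↦ x^3 is strictly increasing (injective) and for any y ∈ ℝ_{≥0} the 3rd root y^{1/3} lies in ℝ_{≥0} (surjective). So f is bijective.
Since x ↦ x^3 is strictly increasing on ℝ_{≥0}, it is injective there, so no x ≠ 4 in the domain has f(x) = f(4). We therefore compute f⁻¹(8) = 8^{1/3} = 2 (indeed 2^3 = 8).

2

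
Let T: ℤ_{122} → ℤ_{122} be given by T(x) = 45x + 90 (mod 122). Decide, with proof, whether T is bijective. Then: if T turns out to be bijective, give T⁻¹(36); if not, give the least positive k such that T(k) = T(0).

72

By definition, T is injective if T(u) = T(v) implies u = v.
If T(u) = T(v), then 45u ≡ 45v (mod 122). Because gcd(45, 122) = 1, we may cancel 45 to get u ≡ v (mod 122).
We now compute 45⁻¹ mod 122 explicitly. Euclid's algorithm: 122 = 2·45 + 32, 45 = 1·32 + 13, 32 = 2·13 + 6, 13 = 2·6 + 1; back-substituting gives 1 = 19·45 − 7·122, so 45⁻¹ ≡ 19 (mod 122).
For any y ∈ ℤ_{122}, x = 19(y − 90) mod 122 satisfies T(x) = 45·19(y − 90) + 90 ≡ y (since 45·19 ≡ 1 mod 122). So every y has a preimage.
So T is bijective.
Since T is bijective, we find T⁻¹(36): we need 45x ≡ 36 − 90 ≡ 68 (mod 122). Using 45⁻¹ = 19: x ≡ 19·68 = 1292 = 10·122 + 72, so x = 72.
Check: T(72) = 45·72 + 90 = 3330 = 27·122 + 36 ≡ 36 (mod 122).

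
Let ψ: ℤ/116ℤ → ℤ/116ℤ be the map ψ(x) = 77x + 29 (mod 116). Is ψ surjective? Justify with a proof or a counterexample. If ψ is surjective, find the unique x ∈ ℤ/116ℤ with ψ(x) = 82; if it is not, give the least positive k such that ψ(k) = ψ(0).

73

Since gcd(77, 116) = 1, 77 is invertible modulo 116. Euclid's algorithm: 116 = 1·77 + 39, 77 = 1·39 + 38, 39 = 1·38 + 1; back-substituting gives 1 = 113·77 − 75·116, so 77⁻¹ ≡ 113 (mod 116).
For any y ∈ ℤ/116ℤ, x = 113(y − 29) mod 116 satisfies ψ(x) = 77·113(y − 29) + 29 ≡ y (since 77·113 ≡ 1 mod 116). So every y has a preimage.
Thus ψ is surjective.
Since ψ is surjective, we compute ψ⁻¹(82): solve 77x + 29 ≡ 82 (mod 116), i.e. 77x ≡ 53 (mod 116).
Multiplying by 77⁻¹ = 113 gives x ≡ 113·53 = 5989 = 51·116 + 73 ≡ 73 (mod 116).
Check: ψ(73) = 77·73 + 29 = 5650 = 48·116 + 82 ≡ 82 (mod 116).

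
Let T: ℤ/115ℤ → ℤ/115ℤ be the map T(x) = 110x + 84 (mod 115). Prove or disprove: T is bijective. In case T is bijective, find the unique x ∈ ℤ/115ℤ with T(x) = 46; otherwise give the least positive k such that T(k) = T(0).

We have gcd(110, 115) = 5 > 1. Taking x_1 = 0 and x_2 = 23: T(0) = 84 and T(23) = 110·23 + 84 = 2614 ≡ 84 (mod 115).
So T(0) = T(23) while 0 ≠ 23, hence T is not injective, hence not bijective.
Since T is not bijective, we find the least positive k with T(k) = T(0): this means 110k ≡ 0 (mod 115), i.e. 115 ∣ 110k. Since gcd(110, 115) = 5, dividing through by 5 this holds exactly when 23 ∣ 22k, and as gcd(22, 23) = 1, exactly when 23 ∣ k.
The smallest positive such k is 23.

23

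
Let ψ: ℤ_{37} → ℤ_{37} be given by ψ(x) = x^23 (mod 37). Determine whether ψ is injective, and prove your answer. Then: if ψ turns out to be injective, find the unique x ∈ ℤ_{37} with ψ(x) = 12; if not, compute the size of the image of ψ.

33

Since 37 is prime, the nonzero elements of ℤ_{37} form a cyclic group of order 36.
As gcd(23, 36) = 1, raising to the 23rd power is a bijection on this group: if u^23 ≡ v^23 then (uv^{−1})^23 = 1, and the only element of order dividing gcd(23, 36) = 1 is 1, so u = v.
With ψ(0) = 0 this makes ψ injective on all of ℤ_{37}, hence bijective (finite equal-size domain and codomain). In particular ψ is injective.
Since ψ is injective, we find the preimage of 12. The inverse of x ↦ x^23 on (ℤ_{37})^× is x ↦ x^11, because 23·11 = 253 = 7·36 + 1 ≡ 1 (mod 36) and x^{36} = 1 for x ≠ 0 (Fermat). So ψ⁻¹(12) = 12^11 mod 37.
Repeated squaring mod 37: 12^1 ≡ 12, 12^2 ≡ 12² = 144 ≡ 33, 12^4 ≡ 33² = 1089 ≡ 16, 12^8 ≡ 16² = 256 ≡ 34. Since 11 = 8 + 2 + 1, 12^11 ≡ 34·33·12: 34·33 = 1122 ≡ 12, then 12·12 = 144 ≡ 33. So 12^11 ≡ 33 (mod 37).
Hence ψ⁻¹(12) = 33.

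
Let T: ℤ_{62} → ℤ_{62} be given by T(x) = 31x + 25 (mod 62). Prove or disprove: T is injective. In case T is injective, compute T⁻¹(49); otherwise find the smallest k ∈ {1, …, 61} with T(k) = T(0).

2

By definition, T is injective when T(a) = T(b) forces a = b.
We have gcd(31, 62) = 31 > 1. Taking a = 0 and b = 2: T(0) = 25 and T(2) = 31·2 + 25 = 87 ≡ 25 (mod 62).
So T(0) = T(2) while 0 ≠ 2, so T is not injective.
Since T is not injective, we find the least positive k with T(k) = T(0): this means 31k ≡ 0 (mod 62), i.e. 62 ∣ 31k. Since gcd(31, 62) = 31, dividing through by 31 this holds exactly when 2 ∣ k.
The smallest positive such k is 2.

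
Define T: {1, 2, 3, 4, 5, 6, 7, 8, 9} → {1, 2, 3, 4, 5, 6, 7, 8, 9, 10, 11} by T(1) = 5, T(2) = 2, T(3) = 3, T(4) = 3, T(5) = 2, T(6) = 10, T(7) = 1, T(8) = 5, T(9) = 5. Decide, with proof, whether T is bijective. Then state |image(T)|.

T(3) = 3 = T(4) with 3 ≠ 4, so T is not injective, hence not bijective.
The image of T is {1, 2, 3, 5, 10}, which has 5 elements.

5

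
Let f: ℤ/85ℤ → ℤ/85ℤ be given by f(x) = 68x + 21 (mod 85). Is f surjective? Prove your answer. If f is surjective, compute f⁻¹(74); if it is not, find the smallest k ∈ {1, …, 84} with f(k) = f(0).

Recall: f is surjective if every y in the codomain equals f(x) for some x in the domain.
Since gcd(68, 85) = 17, we have 68x ≡ 0 (mod 17) for all x, so f(x) ≡ 4 (mod 17).
But 0 ≢ 4 (mod 17), so 0 ∈ ℤ/85ℤ has no preimage. Therefore f is not surjective.
Since f is not surjective, we find the least positive k with f(k) = f(0): this means 68k ≡ 0 (mod 85), i.e. 85 ∣ 68k. Since gcd(68, 85) = 17, dividing through by 17 this holds exactly when 5 ∣ 4k, and as gcd(4, 5) = 1, exactly when 5 ∣ k.
The smallest positive such k is 5.

5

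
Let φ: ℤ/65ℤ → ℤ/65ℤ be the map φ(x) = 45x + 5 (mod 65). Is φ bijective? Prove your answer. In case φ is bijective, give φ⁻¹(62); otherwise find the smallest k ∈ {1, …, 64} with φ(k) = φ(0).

Recall: φ is injective when φ(u) = φ(v) forces u = v.
We have gcd(45, 65) = 5 > 1. Taking u = 0 and v = 13: φ(0) = 5 and φ(13) = 45·13 + 5 = 590 ≡ 5 (mod 65).
So φ(0) = φ(13) while 0 ≠ 13, hence φ is not injective, hence not bijective.
Since φ is not bijective, we find the least positive k with φ(k) = φ(0): this means 45k ≡ 0 (mod 65), i.e. 65 ∣ 45k. Since gcd(45, 65) = 5, dividing through by 5 this holds exactly when 13 ∣ 9k, and as gcd(9, 13) = 1, exactly when 13 ∣ k.
The smallest positive such k is 13.

13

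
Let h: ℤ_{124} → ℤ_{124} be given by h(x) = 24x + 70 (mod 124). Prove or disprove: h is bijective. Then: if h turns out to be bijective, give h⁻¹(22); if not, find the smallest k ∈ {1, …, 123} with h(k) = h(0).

31

Recall that injectivity means: for all s, t in the domain, h(s) = h(t) implies s = t.
We have gcd(24, 124) = 4 > 1. Taking s = 0 and t = 31: h(0) = 70 and h(31) = 24·31 + 70 = 814 ≡ 70 (mod 124).
So h(0) = h(31) while 0 ≠ 31, hence h is not injective, hence not bijective.
Since h is not bijective, we find the least positive k with h(k) = h(0): this means 24k ≡ 0 (mod 124), i.e. 124 ∣ 24k. Since gcd(24, 124) = 4, dividing through by 4 this holds exactly when 31 ∣ 6k, and as gcd(6, 31) = 1, exactly when 31 ∣ k.
The smallest positive such k is 31.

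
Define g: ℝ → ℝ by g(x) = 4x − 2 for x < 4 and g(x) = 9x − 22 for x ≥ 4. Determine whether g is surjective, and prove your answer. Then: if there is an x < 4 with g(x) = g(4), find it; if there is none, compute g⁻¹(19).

41/9

Both pieces are strictly increasing (slopes 4 and 9), so each is injective on its own interval.
The left piece maps (−∞, 4) onto (−∞, 14); the right piece maps [4, ∞) onto [14, ∞).
These images together cover ℝ, so g is surjective.
Because the two images are disjoint, no x < 4 has g(x) = g(4), so we compute g⁻¹(19): 19 lies in [14, ∞), so solve 9x − 22 = 19: x = (19 + 22)/9 = 41/9.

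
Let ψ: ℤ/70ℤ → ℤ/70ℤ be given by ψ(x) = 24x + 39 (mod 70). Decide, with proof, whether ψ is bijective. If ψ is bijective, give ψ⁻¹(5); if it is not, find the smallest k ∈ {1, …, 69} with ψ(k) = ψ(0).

35

We have gcd(24, 70) = 2 > 1. Taking x_1 = 0 and x_2 = 35: ψ(0) = 39 and ψ(35) = 24·35 + 39 = 879 ≡ 39 (mod 70).
So ψ(0) = ψ(35) while 0 ≠ 35, thus ψ is not injective, hence not bijective.
Since ψ is not bijective, we find the least positive k with ψ(k) = ψ(0): this means 24k ≡ 0 (mod 70), i.e. 70 ∣ 24k. Since gcd(24, 70) = 2, dividing through by 2 this holds exactly when 35 ∣ 12k, and as gcd(12, 35) = 1, exactly when 35 ∣ k.
The smallest positive such k is 35.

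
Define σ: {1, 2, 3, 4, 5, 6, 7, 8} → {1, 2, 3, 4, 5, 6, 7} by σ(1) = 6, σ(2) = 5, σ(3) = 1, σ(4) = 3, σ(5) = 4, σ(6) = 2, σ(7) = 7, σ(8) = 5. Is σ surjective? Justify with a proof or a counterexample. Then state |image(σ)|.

Every element of the codomain has a preimage: 1 = σ(3), 2 = σ(6), 3 = σ(4), 4 = σ(5), 5 = σ(2), 6 = σ(1), 7 = σ(7).
Thus σ is surjective.
The image of σ is {1, 2, 3, 4, 5, 6, 7}, which has 7 elements.

7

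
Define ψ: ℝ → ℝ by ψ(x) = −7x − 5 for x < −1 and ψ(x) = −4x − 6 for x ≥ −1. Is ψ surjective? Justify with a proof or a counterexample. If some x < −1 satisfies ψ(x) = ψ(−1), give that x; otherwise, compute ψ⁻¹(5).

-10/7

Both pieces are strictly decreasing (slopes −7 and −4), so each is injective on its own interval.
The left piece maps (−∞, −1) onto (2, ∞); the right piece maps [−1, ∞) onto (−∞, −2].
The union (2, ∞) ∪ (−∞, −2] omits the interval between 2 and −2; in particular 2 has no preimage. So ψ is not surjective.
Because the two images are disjoint, no x < −1 has ψ(x) = ψ(−1), so we compute ψ⁻¹(5): 5 lies in (2, ∞), so solve −7x − 5 = 5: x = (5 + 5)/(−7) = −10/7.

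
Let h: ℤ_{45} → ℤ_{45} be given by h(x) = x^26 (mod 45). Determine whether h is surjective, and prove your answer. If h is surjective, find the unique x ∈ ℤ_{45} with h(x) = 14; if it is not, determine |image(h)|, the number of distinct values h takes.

12

h(2): Repeated squaring mod 45: 2^1 ≡ 2, 2^2 ≡ 2² = 4, 2^4 ≡ 4² = 16, 2^8 ≡ 16² = 256 ≡ 31, 2^16 ≡ 31² = 961 ≡ 16. Since 26 = 16 + 8 + 2, 2^26 ≡ 16·31·4: 16·31 = 496 ≡ 1, then 1·4 = 4. So 2^26 ≡ 4 (mod 45).
h(7): Repeated squaring mod 45: 7^1 ≡ 7, 7^2 ≡ 7² = 49 ≡ 4, 7^4 ≡ 4² = 16, 7^8 ≡ 16² = 256 ≡ 31, 7^16 ≡ 31² = 961 ≡ 16. Since 26 = 16 + 8 + 2, 7^26 ≡ 16·31·4: 16·31 = 496 ≡ 1, then 1·4 = 4. So 7^26 ≡ 4 (mod 45).
So h(2) = h(7) = 4 while 2 ≠ 7, hence h is not injective.
A non-injective map from the 45-element set ℤ_{45} to itself takes at most 44 distinct values, so it cannot be surjective. Hence h is not surjective.
Since h is not surjective, we determine |image(h)|. Computing x^26 mod 45 for each x (by repeated squaring, reducing mod 45 at every step), the values h(0), h(1), …, h(44) are: 0, 1, 4, 9, 16, 25, 36, 4, 19, 36, 10, 31, 9, 34, 16, 0, 31, 19, 9, 1, 40, 36, 34, 34, 36, 40, 1, 9, 19, 31, 0, 16, 34, 9, 31, 10, 36, 19, 4, 36, 25, 16, 9, 4, 1.
The distinct values are {0, 1, 4, 9, 10, 16, 19, 25, 31, 34, 36, 40}; there are 12 of them.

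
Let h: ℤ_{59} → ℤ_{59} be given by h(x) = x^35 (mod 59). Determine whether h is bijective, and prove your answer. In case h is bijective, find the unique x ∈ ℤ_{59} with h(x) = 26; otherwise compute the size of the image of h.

Since 59 is prime, the nonzero elements of ℤ_{59} form a cyclic group of order 58.
As gcd(35, 58) = 1, raising to the 35th power is a bijection on this group: if s^35 ≡ t^35 then (st^{−1})^35 = 1, and the only element of order dividing gcd(35, 58) = 1 is 1, so s = t.
With h(0) = 0 this makes h injective on all of ℤ_{59}, hence bijective (finite equal-size domain and codomain). In particular h is bijective.
Since h is bijective, we find the preimage of 26. The inverse of x ↦ x^35 on (ℤ_{59})^× is x ↦ x^5, because 35·5 = 175 = 3·58 + 1 ≡ 1 (mod 58) and x^{58} = 1 for x ≠ 0 (Fermat). So h⁻¹(26) = 26^5 mod 59.
Repeated squaring mod 59: 26^1 ≡ 26, 26^2 ≡ 26² = 676 ≡ 27, 26^4 ≡ 27² = 729 ≡ 21. Since 5 = 4 + 1, 26^5 ≡ 21·26: 21·26 = 546 ≡ 15. So 26^5 ≡ 15 (mod 59).
Hence h⁻¹(26) = 15.

15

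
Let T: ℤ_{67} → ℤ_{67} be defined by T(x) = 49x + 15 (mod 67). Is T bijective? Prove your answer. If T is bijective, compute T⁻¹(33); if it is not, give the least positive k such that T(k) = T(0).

If T(x_1) = T(x_2), then 49x_1 ≡ 49x_2 (mod 67). Because gcd(49, 67) = 1, we may cancel 49 to get x_1 ≡ x_2 (mod 67).
We now compute 49⁻¹ mod 67 explicitly. Euclid's algorithm: 67 = 1·49 + 18, 49 = 2·18 + 13, 18 = 1·13 + 5, 13 = 2·5 + 3, 5 = 1·3 + 2, 3 = 1·2 + 1; back-substituting gives 1 = 26·49 − 19·67, so 49⁻¹ ≡ 26 (mod 67).
For any y ∈ ℤ_{67}, x = 26(y − 15) mod 67 satisfies T(x) = 49·26(y − 15) + 15 ≡ y (since 49·26 ≡ 1 mod 67). So every y has a preimage.
So T is bijective.
Since T is bijective, we find T⁻¹(33): we need 49x ≡ 33 − 15 ≡ 18 (mod 67). Using 49⁻¹ = 26: x ≡ 26·18 = 468 = 6·67 + 66, so x = 66.
Check: T(66) = 49·66 + 15 = 3249 = 48·67 + 33 ≡ 33 (mod 67).

66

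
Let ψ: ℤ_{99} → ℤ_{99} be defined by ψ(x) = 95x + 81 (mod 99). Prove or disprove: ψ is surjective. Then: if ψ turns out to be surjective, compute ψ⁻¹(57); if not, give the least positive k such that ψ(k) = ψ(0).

6

Since gcd(95, 99) = 1, 95 is invertible modulo 99. Euclid's algorithm: 99 = 1·95 + 4, 95 = 23·4 + 3, 4 = 1·3 + 1; back-substituting gives 1 = 74·95 − 71·99, so 95⁻¹ ≡ 74 (mod 99).
For any y ∈ ℤ_{99}, x = 74(y − 81) mod 99 satisfies ψ(x) = 95·74(y − 81) + 81 ≡ y (since 95·74 ≡ 1 mod 99). So every y has a preimage.
So ψ is surjective.
Since ψ is surjective, we compute ψ⁻¹(57): solve 95x + 81 ≡ 57 (mod 99), i.e. 95x ≡ 75 (mod 99).
Multiplying by 95⁻¹ = 74 gives x ≡ 74·75 = 5550 = 56·99 + 6 ≡ 6 (mod 99).
Check: ψ(6) = 95·6 + 81 = 651 = 6·99 + 57 ≡ 57 (mod 99).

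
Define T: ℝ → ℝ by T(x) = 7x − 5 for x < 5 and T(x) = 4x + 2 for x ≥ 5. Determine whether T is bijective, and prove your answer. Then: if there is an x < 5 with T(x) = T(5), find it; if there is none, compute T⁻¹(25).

Both pieces are strictly increasing (slopes 7 and 4), so each is injective on its own interval.
The left piece maps (−∞, 5) onto (−∞, 30); the right piece maps [5, ∞) onto [22, ∞).
These images overlap. In particular T(5) = 22 (right piece), and solving 7x − 5 = 22 on the left piece gives x = 27/7 < 5.
So T(27/7) = T(5) with 27/7 ≠ 5, and T is not injective, hence not bijective. This x = 27/7 is the requested value below 5.

27/7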